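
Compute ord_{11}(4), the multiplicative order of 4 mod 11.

5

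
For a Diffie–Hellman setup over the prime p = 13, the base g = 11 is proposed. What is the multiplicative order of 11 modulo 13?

12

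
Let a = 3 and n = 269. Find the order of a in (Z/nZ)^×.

268

By Lagrange's theorem, ord_269(3) divides φ(269) = 269 − 1 = 268 = 2^2 · 67.
Divisors of 268: 1, 2, 4, 67, 134, 268.
Check 3^d mod 269 for each divisor in increasing order:
3^1 ≡ 3
3^2 ≡ 9
3^4 ≡ 81
3^67 ≡ 187
3^134 ≡ 268
3^268 ≡ 1
Hence ord(3) = 268.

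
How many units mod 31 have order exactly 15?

φ(31) = 31 − 1 = 30 = 2 · 3 · 5.
In a cyclic group of order 30, there are φ(d) elements of order d for each divisor d of 30, and zero for non-divisors.
15 = 3 · 5 divides 30, and φ(15) = 8.

8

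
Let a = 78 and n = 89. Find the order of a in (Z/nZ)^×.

11

The order of 78 must divide φ(89) = 89 − 1 = 88 = 2^3 · 11.
Divisors of 88: 1, 2, 4, 8, 11, 22, 44, 88.
Compute 78^d (mod 89) for the divisors d until we hit 1:
78^1 ≡ 78 (mod 89)
78^2 ≡ 32 (mod 89)
78^4 ≡ 45 (mod 89)
78^8 ≡ 67 (mod 89)
78^11 ≡ 1 (mod 89) ✓
Hence ord(78) = 11.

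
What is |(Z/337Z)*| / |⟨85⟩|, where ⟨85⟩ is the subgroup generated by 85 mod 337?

The order of 85 must divide φ(337) = 337 − 1 = 336 = 2^4 · 3 · 7.
Divisors of 336: 1, 2, 3, 4, 6, 7, 8, 12, 14, 16, 21, 24, 28, 42, 48, 56, 84, 112, 168, 336.
Evaluate successive powers at the divisors of 336:
85^1 ≡ 85 (mod 337)
85^2 ≡ 148 (mod 337)
85^3 ≡ 111 (mod 337)
85^4 ≡ 336 (mod 337)
85^6 ≡ 189 (mod 337)
85^7 ≡ 226 (mod 337)
85^8 ≡ 1 (mod 337) ✓
The order of 85 is 8, so the subgroup it generates has 8 elements.
The index is φ(337) / ord(85) = 336 / 8 = 42.

42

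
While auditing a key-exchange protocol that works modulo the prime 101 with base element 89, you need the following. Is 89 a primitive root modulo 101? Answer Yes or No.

φ(101) = 101 − 1 = 100 = 2^2 · 5^2.
89 is a primitive root mod 101 iff 89^(φ(101)/q) ≢ 1 for every prime q | φ(101), i.e. q ∈ {2, 5}.
89^50 ≡ 100 (mod 101)  [q = 2: ≢ 1 ✓]
89^20 ≡ 95 (mod 101)  [q = 5: ≢ 1 ✓]
All checks pass, so 89 has order 100 and is a primitive root modulo 101.

Yes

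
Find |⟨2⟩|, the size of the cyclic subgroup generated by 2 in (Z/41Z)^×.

20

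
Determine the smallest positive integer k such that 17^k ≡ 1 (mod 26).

The order of 17 must divide φ(26) = φ(2)·φ(13) = 1·12 = 12 = 2^2 · 3.
Divisors of 12: 1, 2, 3, 4, 6, 12.
Evaluate successive powers at the divisors of 12:
17^1 ≡ 17 (mod 26)
17^2 ≡ 3 (mod 26)
17^3 ≡ 25 (mod 26)
17^4 ≡ 9 (mod 26)
17^6 ≡ 1 (mod 26) ✓
So ord_26(17) = 6.

6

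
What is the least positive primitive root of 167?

5

φ(167) = 167 − 1 = 166 = 2 · 83.
g is a primitive root iff g^(166/q) ≢ 1 (mod 167) for each prime q ∈ {2, 83}.
g = 2: 2^83 ≡ 1 — hits 1, so not a primitive root.
g = 3: 3^83 ≡ 1 — hits 1, so not a primitive root.
g = 4: 4^83 ≡ 1 — hits 1, so not a primitive root.
g = 5: 5^83 ≡ 166; 5^2 ≡ 25 — none is 1, so 5 is a primitive root.
So 5 is the smallest generator of (Z/167Z)^×.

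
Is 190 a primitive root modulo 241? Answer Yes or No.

Yes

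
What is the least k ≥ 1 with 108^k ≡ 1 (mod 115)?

44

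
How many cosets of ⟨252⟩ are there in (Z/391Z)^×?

By Lagrange's theorem, ord_391(252) divides φ(391) = φ(17·23) = (17−1)·(23−1) = 16·22 = 352 = 2^5 · 11.
Divisors of 352: 1, 2, 4, 8, 11, 16, 22, 32, 44, 88, 176, 352.
Evaluate successive powers at the divisors of 352:
252^1 ≡ 252 (mod 391)
252^2 ≡ 162 (mod 391)
252^4 ≡ 47 (mod 391)
252^8 ≡ 254 (mod 391)
252^11 ≡ 367 (mod 391)
252^16 ≡ 1 (mod 391) ✓
So ord_391(252) = 16, hence |⟨252⟩| = 16.
[(Z/391Z)^× : ⟨252⟩] = 352/16 = 22.

22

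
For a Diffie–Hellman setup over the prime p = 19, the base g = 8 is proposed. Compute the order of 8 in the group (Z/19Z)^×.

Since 8 ∈ (Z/19Z)^×, its order divides φ(19) = 19 − 1 = 18 = 2 · 3^2.
Divisors of 18: 1, 2, 3, 6, 9, 18.
Test each divisor d:
8^1 ≡ 8
8^2 ≡ 7
8^3 ≡ 18
8^6 ≡ 1
Therefore the multiplicative order of 8 modulo 19 is 6.

6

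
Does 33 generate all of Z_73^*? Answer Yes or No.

φ(73) = 73 − 1 = 72 = 2^3 · 3^2.
33 is a primitive root mod 73 iff 33^(φ(73)/q) ≢ 1 for every prime q | φ(73), i.e. q ∈ {2, 3}.
33^36 ≡ 72 (mod 73)  [q = 2: ≢ 1 ✓]
33^24 ≡ 8 (mod 73)  [q = 3: ≢ 1 ✓]
None equal 1, so ord_73(33) = 72: 33 is a primitive root.

Yes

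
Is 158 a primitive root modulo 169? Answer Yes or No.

φ(169) = φ(13^2) = 13·(13−1) = 156 = 2^2 · 3 · 13.
An element g generates (Z/169Z)^× iff g^(156/q) ≢ 1 (mod 169) for each prime q ∈ {2, 3, 13}.
158^78 ≡ 168 (mod 169)  [q = 2: ≢ 1 ✓]
158^52 ≡ 146 (mod 169)  [q = 3: ≢ 1 ✓]
158^12 ≡ 131 (mod 169)  [q = 13: ≢ 1 ✓]
Every test exponent gives a nontrivial residue, hence 158 generates the full group.

Yes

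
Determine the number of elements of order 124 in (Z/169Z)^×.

φ(169) = φ(13^2) = 13·(13−1) = 156 = 2^2 · 3 · 13.
(Z/169Z)^× is cyclic (|G| = 156); a cyclic group of order m has exactly φ(d) elements of each order d | m, and none otherwise.
124 does not divide 156, so no element of (Z/169Z)^× has order 124.

0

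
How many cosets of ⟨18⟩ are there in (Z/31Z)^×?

By Lagrange's theorem, ord_31(18) divides φ(31) = 31 − 1 = 30 = 2 · 3 · 5.
Divisors of 30: 1, 2, 3, 5, 6, 10, 15, 30.
Compute 18^d (mod 31) for the divisors d until we hit 1:
18^1 ≡ 18
18^2 ≡ 14
18^3 ≡ 4
18^5 ≡ 25
18^6 ≡ 16
18^10 ≡ 5
18^15 ≡ 1
The order of 18 is 15, so the subgroup it generates has 15 elements.
Index = |(Z/31Z)^×| / |⟨18⟩| = 30 / 15 = 2.

2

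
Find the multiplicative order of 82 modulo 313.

Since 82 ∈ (Z/313Z)^×, its order divides φ(313) = 313 − 1 = 312 = 2^3 · 3 · 13.
Divisors of 312: 1, 2, 3, 4, 6, 8, 12, 13, 24, 26, 39, 52, 78, 104, 156, 312.
Evaluate successive powers at the divisors of 312:
82^1 ≡ 82 (mod 313)
82^2 ≡ 151 (mod 313)
82^3 ≡ 175 (mod 313)
82^4 ≡ 265 (mod 313)
82^6 ≡ 264 (mod 313)
82^8 ≡ 113 (mod 313)
82^12 ≡ 210 (mod 313)
82^13 ≡ 5 (mod 313)
82^24 ≡ 280 (mod 313)
82^26 ≡ 25 (mod 313)
82^39 ≡ 125 (mod 313)
82^52 ≡ 312 (mod 313)
82^78 ≡ 288 (mod 313)
82^104 ≡ 1 (mod 313) ✓
So ord_313(82) = 104.

104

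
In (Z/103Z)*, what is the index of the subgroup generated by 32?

2

By Lagrange's theorem, ord_103(32) divides φ(103) = 103 − 1 = 102 = 2 · 3 · 17.
Divisors of 102: 1, 2, 3, 6, 17, 34, 51, 102.
Check 32^d mod 103 for each divisor in increasing order:
32^1 ≡ 32 (mod 103)
32^2 ≡ 97 (mod 103)
32^3 ≡ 14 (mod 103)
32^6 ≡ 93 (mod 103)
32^17 ≡ 46 (mod 103)
32^34 ≡ 56 (mod 103)
32^51 ≡ 1 (mod 103) ✓
Thus |⟨32⟩| = ord(32) = 51.
The index is φ(103) / ord(32) = 102 / 51 = 2.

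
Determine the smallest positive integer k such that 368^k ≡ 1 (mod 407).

180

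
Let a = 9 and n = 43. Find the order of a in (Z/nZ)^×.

21

By Lagrange's theorem, ord_43(9) divides φ(43) = 43 − 1 = 42 = 2 · 3 · 7.
Divisors of 42: 1, 2, 3, 6, 7, 14, 21, 42.
Check 9^d mod 43 for each divisor in increasing order:
9^1 ≡ 9 (mod 43)
9^2 ≡ 38 (mod 43)
9^3 ≡ 41 (mod 43)
9^6 ≡ 4 (mod 43)
9^7 ≡ 36 (mod 43)
9^14 ≡ 6 (mod 43)
9^21 ≡ 1 (mod 43) ✓
Hence ord(9) = 21.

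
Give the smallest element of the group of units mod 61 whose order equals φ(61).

2

φ(61) = 61 − 1 = 60 = 2^2 · 3 · 5.
Test candidates g = 2, 3, … against the prime factors q ∈ {2, 3, 5} of φ(61): g is a generator iff g^(60/q) ≢ 1 for every such q.
g = 2: 2^30 ≡ 60; 2^20 ≡ 47; 2^12 ≡ 9 — none is 1, so 2 is a primitive root.
The smallest primitive root modulo 61 is 2.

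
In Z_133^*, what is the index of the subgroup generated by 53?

ord(53) | φ(133) = φ(7·19) = (7−1)·(19−1) = 6·18 = 108 = 2^2 · 3^3.
Divisors of 108: 1, 2, 3, 4, 6, 9, 12, 18, 27, 36, 54, 108.
Test each divisor d:
53^1 ≡ 53
53^2 ≡ 16
53^3 ≡ 50
53^4 ≡ 123
53^6 ≡ 106
53^9 ≡ 113
53^12 ≡ 64
53^18 ≡ 1
So ord_133(53) = 18, hence |⟨53⟩| = 18.
[(Z/133Z)^× : ⟨53⟩] = 108/18 = 6.

6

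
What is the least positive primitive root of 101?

2

φ(101) = 101 − 1 = 100 = 2^2 · 5^2.
Test candidates g = 2, 3, … against the prime factors q ∈ {2, 5} of φ(101): g is a generator iff g^(100/q) ≢ 1 for every such q.
g = 2: 2^50 ≡ 100; 2^20 ≡ 95 — none is 1, so 2 is a primitive root.
The smallest primitive root modulo 101 is 2.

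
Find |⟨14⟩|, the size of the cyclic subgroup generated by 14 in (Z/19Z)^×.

18

ord(14) | φ(19) = 19 − 1 = 18 = 2 · 3^2.
Divisors of 18: 1, 2, 3, 6, 9, 18.
Evaluate successive powers at the divisors of 18:
14^1 ≡ 14 (mod 19)
14^2 ≡ 6 (mod 19)
14^3 ≡ 8 (mod 19)
14^6 ≡ 7 (mod 19)
14^9 ≡ 18 (mod 19)
14^18 ≡ 1 (mod 19) ✓
Hence ord(14) = 18.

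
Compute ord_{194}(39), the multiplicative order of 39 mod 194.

96

ord(39) | φ(194) = φ(2)·φ(97) = 1·96 = 96 = 2^5 · 3.
Divisors of 96: 1, 2, 3, 4, 6, 8, 12, 16, 24, 32, 48, 96.
Check 39^d mod 194 for each divisor in increasing order:
39^1 ≡ 39 (mod 194)
39^2 ≡ 163 (mod 194)
39^3 ≡ 149 (mod 194)
39^4 ≡ 185 (mod 194)
39^6 ≡ 85 (mod 194)
39^8 ≡ 81 (mod 194)
39^12 ≡ 47 (mod 194)
39^16 ≡ 159 (mod 194)
39^24 ≡ 75 (mod 194)
39^32 ≡ 61 (mod 194)
39^48 ≡ 193 (mod 194)
39^96 ≡ 1 (mod 194) ✓
Therefore the multiplicative order of 39 modulo 194 is 96.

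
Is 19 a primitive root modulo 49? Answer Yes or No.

No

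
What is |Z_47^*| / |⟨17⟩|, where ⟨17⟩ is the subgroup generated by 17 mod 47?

2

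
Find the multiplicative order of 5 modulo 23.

22

Since 5 ∈ (Z/23Z)^×, its order divides φ(23) = 23 − 1 = 22 = 2 · 11.
Divisors of 22: 1, 2, 11, 22.
Test each divisor d:
5^1 ≡ 5 (mod 23)
5^2 ≡ 2 (mod 23)
5^11 ≡ 22 (mod 23)
5^22 ≡ 1 (mod 23) ✓
Hence ord(5) = 22.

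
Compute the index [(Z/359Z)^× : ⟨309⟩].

1

ord(309) | φ(359) = 359 − 1 = 358 = 2 · 179.
Divisors of 358: 1, 2, 179, 358.
Test each divisor d:
309^1 ≡ 309 (mod 359)
309^2 ≡ 346 (mod 359)
309^179 ≡ 358 (mod 359)
309^358 ≡ 1 (mod 359) ✓
So ord_359(309) = 358, hence |⟨309⟩| = 358.
The index is φ(359) / ord(309) = 358 / 358 = 1.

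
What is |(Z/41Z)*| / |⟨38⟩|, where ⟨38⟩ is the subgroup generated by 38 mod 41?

The order of 38 must divide φ(41) = 41 − 1 = 40 = 2^3 · 5.
Divisors of 40: 1, 2, 4, 5, 8, 10, 20, 40.
Test each divisor d:
38^1 ≡ 38 (mod 41)
38^2 ≡ 9 (mod 41)
38^4 ≡ 40 (mod 41)
38^5 ≡ 3 (mod 41)
38^8 ≡ 1 (mod 41) ✓
The order of 38 is 8, so the subgroup it generates has 8 elements.
The index is φ(41) / ord(38) = 40 / 8 = 5.

5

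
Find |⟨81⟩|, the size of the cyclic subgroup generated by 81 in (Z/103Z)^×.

17

Since 81 ∈ (Z/103Z)^×, its order divides φ(103) = 103 − 1 = 102 = 2 · 3 · 17.
Divisors of 102: 1, 2, 3, 6, 17, 34, 51, 102.
Test each divisor d:
81^1 ≡ 81
81^2 ≡ 72
81^3 ≡ 64
81^6 ≡ 79
81^17 ≡ 1
The smallest such exponent is 17, so the order of 81 is 17.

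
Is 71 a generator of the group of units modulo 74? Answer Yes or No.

No

φ(74) = φ(2)·φ(37) = 1·36 = 36 = 2^2 · 3^2.
Test 71^(36/q) mod 74 for each prime factor q of 36:
71^18 ≡ 1 (mod 74)  [q = 2: ≡ 1 ✗]
71^12 ≡ 47 (mod 74)  [q = 3: ≢ 1 ✓]
71^18 ≡ 1 shows ord(71) | 18, strictly less than φ(74); not a primitive root.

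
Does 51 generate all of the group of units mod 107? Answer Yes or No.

Yes

φ(107) = 107 − 1 = 106 = 2 · 53.
51 is a primitive root mod 107 iff 51^(φ(107)/q) ≢ 1 for every prime q | φ(107), i.e. q ∈ {2, 53}.
51^53 ≡ 106 (mod 107)  [q = 2: ≢ 1 ✓]
51^2 ≡ 33 (mod 107)  [q = 53: ≢ 1 ✓]
All checks pass, so 51 has order 106 and is a primitive root modulo 107.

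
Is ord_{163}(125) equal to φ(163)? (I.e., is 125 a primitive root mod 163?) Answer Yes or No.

φ(163) = 163 − 1 = 162 = 2 · 3^4.
An element g generates (Z/163Z)^× iff g^(162/q) ≢ 1 (mod 163) for each prime q ∈ {2, 3}.
125^81 ≡ 162 (mod 163)  [q = 2: ≢ 1 ✓]
125^54 ≡ 1 (mod 163)  [q = 3: ≡ 1 ✗]
The check at q = 3 fails, so 125 generates a proper subgroup.

No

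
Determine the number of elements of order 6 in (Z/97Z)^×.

2

φ(97) = 97 − 1 = 96 = 2^5 · 3.
(Z/97Z)^× is cyclic (|G| = 96); a cyclic group of order m has exactly φ(d) elements of each order d | m, and none otherwise.
6 = 2 · 3 divides 96, and φ(6) = 2.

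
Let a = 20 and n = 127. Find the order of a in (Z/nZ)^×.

6

By Lagrange's theorem, ord_127(20) divides φ(127) = 127 − 1 = 126 = 2 · 3^2 · 7.
Divisors of 126: 1, 2, 3, 6, 7, 9, 14, 18, 21, 42, 63, 126.
Test each divisor d:
20^1 ≡ 20
20^2 ≡ 19
20^3 ≡ 126
20^6 ≡ 1
Therefore the multiplicative order of 20 modulo 127 is 6.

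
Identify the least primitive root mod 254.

φ(254) = φ(2)·φ(127) = 1·126 = 126 = 2 · 3^2 · 7.
Test candidates g = 2, 3, … against the prime factors q ∈ {2, 3, 7} of φ(254): g is a generator iff g^(126/q) ≢ 1 for every such q.
g = 2: gcd(2, 254) = 2 > 1, not a unit — skip.
g = 3: 3^63 ≡ 253; 3^42 ≡ 107; 3^18 ≡ 131 — none is 1, so 3 is a primitive root.
Hence the least primitive root of 254 is 3.

3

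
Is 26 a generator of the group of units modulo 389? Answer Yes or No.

Yes

φ(389) = 389 − 1 = 388 = 2^2 · 97.
It suffices to check that the order of 26 is not a proper divisor of 388: compute 26^(388/q) for q ∈ {2, 97}.
26^194 ≡ 388 (mod 389)  [q = 2: ≢ 1 ✓]
26^4 ≡ 290 (mod 389)  [q = 97: ≢ 1 ✓]
All checks pass, so 26 has order 388 and is a primitive root modulo 389.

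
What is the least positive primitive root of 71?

φ(71) = 71 − 1 = 70 = 2 · 5 · 7.
Test candidates g = 2, 3, … against the prime factors q ∈ {2, 5, 7} of φ(71): g is a generator iff g^(70/q) ≢ 1 for every such q.
g = 2: 2^35 ≡ 1 — hits 1, so not a primitive root.
g = 3: 3^35 ≡ 1 — hits 1, so not a primitive root.
g = 4: 4^35 ≡ 1 — hits 1, so not a primitive root.
g = 5: 5^35 ≡ 1 — hits 1, so not a primitive root.
g = 6: 6^35 ≡ 1 — hits 1, so not a primitive root.
g = 7: 7^35 ≡ 70; 7^14 ≡ 54; 7^10 ≡ 45 — none is 1, so 7 is a primitive root.
The smallest primitive root modulo 71 is 7.

7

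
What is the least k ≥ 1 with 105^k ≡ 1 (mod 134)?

6

The order of 105 must divide φ(134) = φ(2)·φ(67) = 1·66 = 66 = 2 · 3 · 11.
Divisors of 66: 1, 2, 3, 6, 11, 22, 33, 66.
Evaluate successive powers at the divisors of 66:
105^1 ≡ 105
105^2 ≡ 37
105^3 ≡ 133
105^6 ≡ 1
The smallest such exponent is 6, so the order of 105 is 6.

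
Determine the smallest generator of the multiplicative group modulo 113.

φ(113) = 113 − 1 = 112 = 2^4 · 7.
Test candidates g = 2, 3, … against the prime factors q ∈ {2, 7} of φ(113): g is a generator iff g^(112/q) ≢ 1 for every such q.
g = 2: 2^56 ≡ 1 — hits 1, so not a primitive root.
g = 3: 3^56 ≡ 112; 3^16 ≡ 49 — none is 1, so 3 is a primitive root.
The smallest primitive root modulo 113 is 3.

3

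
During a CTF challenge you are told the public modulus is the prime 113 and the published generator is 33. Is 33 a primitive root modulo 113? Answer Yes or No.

φ(113) = 113 − 1 = 112 = 2^4 · 7.
Test 33^(112/q) mod 113 for each prime factor q of 112:
33^56 ≡ 112 (mod 113)  [q = 2: ≢ 1 ✓]
33^16 ≡ 109 (mod 113)  [q = 7: ≢ 1 ✓]
None equal 1, so ord_113(33) = 112: 33 is a primitive root.

Yes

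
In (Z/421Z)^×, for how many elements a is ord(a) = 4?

2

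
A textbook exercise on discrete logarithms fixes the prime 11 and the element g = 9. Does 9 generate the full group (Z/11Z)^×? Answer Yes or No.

No

φ(11) = 11 − 1 = 10 = 2 · 5.
Test 9^(10/q) mod 11 for each prime factor q of 10:
9^5 ≡ 1 (mod 11)  [q = 2: ≡ 1 ✗]
9^2 ≡ 4 (mod 11)  [q = 5: ≢ 1 ✓]
9^5 ≡ 1 shows ord(9) | 5, strictly less than φ(11); not a primitive root.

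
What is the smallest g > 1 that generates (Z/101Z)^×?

φ(101) = 101 − 1 = 100 = 2^2 · 5^2.
Test candidates g = 2, 3, … against the prime factors q ∈ {2, 5} of φ(101): g is a generator iff g^(100/q) ≢ 1 for every such q.
g = 2: 2^50 ≡ 100; 2^20 ≡ 95 — none is 1, so 2 is a primitive root.
Hence the least primitive root of 101 is 2.

2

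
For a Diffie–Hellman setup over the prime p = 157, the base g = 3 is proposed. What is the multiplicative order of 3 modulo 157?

ord(3) | φ(157) = 157 − 1 = 156 = 2^2 · 3 · 13.
Divisors of 156: 1, 2, 3, 4, 6, 12, 13, 26, 39, 52, 78, 156.
Test each divisor d:
3^1 ≡ 3 (mod 157)
3^2 ≡ 9 (mod 157)
3^3 ≡ 27 (mod 157)
3^4 ≡ 81 (mod 157)
3^6 ≡ 101 (mod 157)
3^12 ≡ 153 (mod 157)
3^13 ≡ 145 (mod 157)
3^26 ≡ 144 (mod 157)
3^39 ≡ 156 (mod 157)
3^52 ≡ 12 (mod 157)
3^78 ≡ 1 (mod 157) ✓
So ord_157(3) = 78.

78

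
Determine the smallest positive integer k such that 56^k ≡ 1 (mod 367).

61

By Lagrange's theorem, ord_367(56) divides φ(367) = 367 − 1 = 366 = 2 · 3 · 61.
Divisors of 366: 1, 2, 3, 6, 61, 122, 183, 366.
Check 56^d mod 367 for each divisor in increasing order:
56^1 ≡ 56
56^2 ≡ 200
56^3 ≡ 190
56^6 ≡ 134
56^61 ≡ 1
So ord_367(56) = 61.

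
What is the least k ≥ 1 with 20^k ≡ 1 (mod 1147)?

Since 20 ∈ (Z/1147Z)^×, its order divides φ(1147) = φ(31·37) = (31−1)·(37−1) = 30·36 = 1080 = 2^3 · 3^3 · 5.
Divisors of 1080: 1, 2, 3, 4, 5, 6, 8, 9, 10, 12, 15, 18, 20, 24, 27, 30, 36, 40, 45, 54, 60, 72, 90, 108, 120, 135, 180, 216, 270, 360, 540, 1080.
Evaluate successive powers at the divisors of 1080:
20^1 ≡ 20 (mod 1147)
20^2 ≡ 400 (mod 1147)
20^3 ≡ 1118 (mod 1147)
20^4 ≡ 567 (mod 1147)
20^5 ≡ 1017 (mod 1147)
20^6 ≡ 841 (mod 1147)
20^8 ≡ 329 (mod 1147)
20^9 ≡ 845 (mod 1147)
20^10 ≡ 842 (mod 1147)
20^12 ≡ 729 (mod 1147)
20^15 ≡ 652 (mod 1147)
20^18 ≡ 591 (mod 1147)
20^20 ≡ 118 (mod 1147)
20^24 ≡ 380 (mod 1147)
20^27 ≡ 450 (mod 1147)
20^30 ≡ 714 (mod 1147)
20^36 ≡ 593 (mod 1147)
20^40 ≡ 160 (mod 1147)
20^45 ≡ 993 (mod 1147)
20^54 ≡ 628 (mod 1147)
20^60 ≡ 528 (mod 1147)
20^72 ≡ 667 (mod 1147)
20^90 ≡ 776 (mod 1147)
20^108 ≡ 963 (mod 1147)
20^120 ≡ 63 (mod 1147)
20^135 ≡ 931 (mod 1147)
20^180 ≡ 1 (mod 1147) ✓
So ord_1147(20) = 180.

180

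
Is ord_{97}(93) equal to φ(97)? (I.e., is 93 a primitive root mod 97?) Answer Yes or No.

No

φ(97) = 97 − 1 = 96 = 2^5 · 3.
Test 93^(96/q) mod 97 for each prime factor q of 96:
93^48 ≡ 1 (mod 97)  [q = 2: ≡ 1 ✗]
93^32 ≡ 61 (mod 97)  [q = 3: ≢ 1 ✓]
93^48 ≡ 1 shows ord(93) | 48, strictly less than φ(97); not a primitive root.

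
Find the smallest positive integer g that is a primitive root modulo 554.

φ(554) = φ(2)·φ(277) = 1·276 = 276 = 2^2 · 3 · 23.
g is a primitive root iff g^(276/q) ≢ 1 (mod 554) for each prime q ∈ {2, 3, 23}.
g = 2: gcd(2, 554) = 2 > 1, not a unit — skip.
g = 3: 3^138 ≡ 1 — hits 1, so not a primitive root.
g = 4: gcd(4, 554) = 2 > 1, not a unit — skip.
g = 5: 5^138 ≡ 553; 5^92 ≡ 393; 5^12 ≡ 27 — none is 1, so 5 is a primitive root.
So 5 is the smallest generator of (Z/554Z)^×.

5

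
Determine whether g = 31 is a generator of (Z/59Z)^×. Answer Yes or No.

φ(59) = 59 − 1 = 58 = 2 · 29.
It suffices to check that the order of 31 is not a proper divisor of 58: compute 31^(58/q) for q ∈ {2, 29}.
31^29 ≡ 58 (mod 59)  [q = 2: ≢ 1 ✓]
31^2 ≡ 17 (mod 59)  [q = 29: ≢ 1 ✓]
Every test exponent gives a nontrivial residue, hence 31 generates the full group.

Yes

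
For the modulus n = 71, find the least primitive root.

7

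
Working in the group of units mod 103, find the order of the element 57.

ord(57) | φ(103) = 103 − 1 = 102 = 2 · 3 · 17.
Divisors of 102: 1, 2, 3, 6, 17, 34, 51, 102.
Test each divisor d:
57^1 ≡ 57 (mod 103)
57^2 ≡ 56 (mod 103)
57^3 ≡ 102 (mod 103)
57^6 ≡ 1 (mod 103) ✓
So ord_103(57) = 6.

6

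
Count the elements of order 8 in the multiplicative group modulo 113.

φ(113) = 113 − 1 = 112 = 2^4 · 7.
(Z/113Z)^× is cyclic (|G| = 112); a cyclic group of order m has exactly φ(d) elements of each order d | m, and none otherwise.
8 = 2^3 divides 112, and φ(8) = 4.

4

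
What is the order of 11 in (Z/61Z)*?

ord(11) | φ(61) = 61 − 1 = 60 = 2^2 · 3 · 5.
Divisors of 60: 1, 2, 3, 4, 5, 6, 10, 12, 15, 20, 30, 60.
Evaluate successive powers at the divisors of 60:
11^1 ≡ 11 (mod 61)
11^2 ≡ 60 (mod 61)
11^3 ≡ 50 (mod 61)
11^4 ≡ 1 (mod 61) ✓
Therefore the multiplicative order of 11 modulo 61 is 4.

4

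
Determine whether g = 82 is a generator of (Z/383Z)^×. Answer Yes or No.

φ(383) = 383 − 1 = 382 = 2 · 191.
An element g generates (Z/383Z)^× iff g^(382/q) ≢ 1 (mod 383) for each prime q ∈ {2, 191}.
82^191 ≡ 382 (mod 383)  [q = 2: ≢ 1 ✓]
82^2 ≡ 213 (mod 383)  [q = 191: ≢ 1 ✓]
None equal 1, so ord_383(82) = 382: 82 is a primitive root.

Yes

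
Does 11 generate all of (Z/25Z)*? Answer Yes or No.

No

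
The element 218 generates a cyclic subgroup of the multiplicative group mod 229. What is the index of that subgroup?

The order of 218 must divide φ(229) = 229 − 1 = 228 = 2^2 · 3 · 19.
Divisors of 228: 1, 2, 3, 4, 6, 12, 19, 38, 57, 76, 114, 228.
Check 218^d mod 229 for each divisor in increasing order:
218^1 ≡ 218 (mod 229)
218^2 ≡ 121 (mod 229)
218^3 ≡ 43 (mod 229)
218^4 ≡ 214 (mod 229)
218^6 ≡ 17 (mod 229)
218^12 ≡ 60 (mod 229)
218^19 ≡ 1 (mod 229) ✓
So ord_229(218) = 19, hence |⟨218⟩| = 19.
The index is φ(229) / ord(218) = 228 / 19 = 12.

12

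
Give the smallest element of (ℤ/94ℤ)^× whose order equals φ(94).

φ(94) = φ(2)·φ(47) = 1·46 = 46 = 2 · 23.
g is a primitive root iff g^(46/q) ≢ 1 (mod 94) for each prime q ∈ {2, 23}.
g = 2: gcd(2, 94) = 2 > 1, not a unit — skip.
g = 3: 3^23 ≡ 1 — hits 1, so not a primitive root.
g = 4: gcd(4, 94) = 2 > 1, not a unit — skip.
g = 5: 5^23 ≡ 93; 5^2 ≡ 25 — none is 1, so 5 is a primitive root.
Hence the least primitive root of 94 is 5.

5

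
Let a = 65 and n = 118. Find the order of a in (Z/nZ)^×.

58

ord(65) | φ(118) = φ(2)·φ(59) = 1·58 = 58 = 2 · 29.
Divisors of 58: 1, 2, 29, 58.
Check 65^d mod 118 for each divisor in increasing order:
65^1 ≡ 65 (mod 118)
65^2 ≡ 95 (mod 118)
65^29 ≡ 117 (mod 118)
65^58 ≡ 1 (mod 118) ✓
So ord_118(65) = 58.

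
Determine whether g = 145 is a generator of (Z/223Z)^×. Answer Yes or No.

Yes

φ(223) = 223 − 1 = 222 = 2 · 3 · 37.
Test 145^(222/q) mod 223 for each prime factor q of 222:
145^111 ≡ 222 (mod 223)  [q = 2: ≢ 1 ✓]
145^74 ≡ 183 (mod 223)  [q = 3: ≢ 1 ✓]
145^6 ≡ 64 (mod 223)  [q = 37: ≢ 1 ✓]
None equal 1, so ord_223(145) = 222: 145 is a primitive root.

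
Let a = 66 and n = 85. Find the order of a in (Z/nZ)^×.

8

ord(66) | φ(85) = φ(5·17) = (5−1)·(17−1) = 4·16 = 64 = 2^6.
Divisors of 64: 1, 2, 4, 8, 16, 32, 64.
Compute 66^d (mod 85) for the divisors d until we hit 1:
66^1 ≡ 66 (mod 85)
66^2 ≡ 21 (mod 85)
66^4 ≡ 16 (mod 85)
66^8 ≡ 1 (mod 85) ✓
Therefore the multiplicative order of 66 modulo 85 is 8.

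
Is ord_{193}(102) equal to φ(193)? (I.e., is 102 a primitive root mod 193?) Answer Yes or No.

φ(193) = 193 − 1 = 192 = 2^6 · 3.
Test 102^(192/q) mod 193 for each prime factor q of 192:
102^96 ≡ 192 (mod 193)  [q = 2: ≢ 1 ✓]
102^64 ≡ 108 (mod 193)  [q = 3: ≢ 1 ✓]
All checks pass, so 102 has order 192 and is a primitive root modulo 193.

Yes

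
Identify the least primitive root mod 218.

φ(218) = φ(2)·φ(109) = 1·108 = 108 = 2^2 · 3^3.
Test candidates g = 2, 3, … against the prime factors q ∈ {2, 3} of φ(218): g is a generator iff g^(108/q) ≢ 1 for every such q.
g = 2: gcd(2, 218) = 2 > 1, not a unit — skip.
g = 3: 3^54 ≡ 1 — hits 1, so not a primitive root.
g = 4: gcd(4, 218) = 2 > 1, not a unit — skip.
g = 5: 5^54 ≡ 1 — hits 1, so not a primitive root.
g = 6: gcd(6, 218) = 2 > 1, not a unit — skip.
g = 7: 7^54 ≡ 1 — hits 1, so not a primitive root.
g = 8: gcd(8, 218) = 2 > 1, not a unit — skip.
g = 9: 9^54 ≡ 1 — hits 1, so not a primitive root.
g = 10: gcd(10, 218) = 2 > 1, not a unit — skip.
g = 11: 11^54 ≡ 217; 11^36 ≡ 45 — none is 1, so 11 is a primitive root.
Hence the least primitive root of 218 is 11.

11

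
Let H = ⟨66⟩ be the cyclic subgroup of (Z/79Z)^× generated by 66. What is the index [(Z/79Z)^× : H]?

1

The order of 66 must divide φ(79) = 79 − 1 = 78 = 2 · 3 · 13.
Divisors of 78: 1, 2, 3, 6, 13, 26, 39, 78.
Check 66^d mod 79 for each divisor in increasing order:
66^1 ≡ 66
66^2 ≡ 11
66^3 ≡ 15
66^6 ≡ 67
66^13 ≡ 24
66^26 ≡ 23
66^39 ≡ 78
66^78 ≡ 1
Thus |⟨66⟩| = ord(66) = 78.
Index = |(Z/79Z)^×| / |⟨66⟩| = 78 / 78 = 1.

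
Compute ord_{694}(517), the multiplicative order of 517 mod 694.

By Lagrange's theorem, ord_694(517) divides φ(694) = φ(2)·φ(347) = 1·346 = 346 = 2 · 173.
Divisors of 346: 1, 2, 173, 346.
Test each divisor d:
517^1 ≡ 517 (mod 694)
517^2 ≡ 99 (mod 694)
517^173 ≡ 693 (mod 694)
517^346 ≡ 1 (mod 694) ✓
Hence ord(517) = 346.

346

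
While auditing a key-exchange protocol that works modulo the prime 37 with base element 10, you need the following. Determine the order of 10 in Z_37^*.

ord(10) | φ(37) = 37 − 1 = 36 = 2^2 · 3^2.
Divisors of 36: 1, 2, 3, 4, 6, 9, 12, 18, 36.
Test each divisor d:
10^1 ≡ 10
10^2 ≡ 26
10^3 ≡ 1
Hence ord(10) = 3.

3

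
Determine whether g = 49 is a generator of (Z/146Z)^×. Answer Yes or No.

φ(146) = φ(2)·φ(73) = 1·72 = 72 = 2^3 · 3^2.
49 is a primitive root mod 146 iff 49^(φ(146)/q) ≢ 1 for every prime q | φ(146), i.e. q ∈ {2, 3}.
49^36 ≡ 1 (mod 146)  [q = 2: ≡ 1 ✗]
49^24 ≡ 1 (mod 146)  [q = 3: ≡ 1 ✗]
49^36 ≡ 1 shows ord(49) | 36, strictly less than φ(146); not a primitive root.

No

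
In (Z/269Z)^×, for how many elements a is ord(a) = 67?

φ(269) = 269 − 1 = 268 = 2^2 · 67.
Since (Z/269Z)^× is cyclic of order 268, the number of elements of order d is φ(d) when d | 268 and 0 otherwise.
67 | 268, and φ(67) = 67 − 1 = 66.

66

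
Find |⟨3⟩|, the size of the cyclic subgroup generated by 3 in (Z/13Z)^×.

3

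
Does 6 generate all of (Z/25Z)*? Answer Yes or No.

No

φ(25) = φ(5^2) = 5·(5−1) = 20 = 2^2 · 5.
Test 6^(20/q) mod 25 for each prime factor q of 20:
6^10 ≡ 1 (mod 25)  [q = 2: ≡ 1 ✗]
6^4 ≡ 21 (mod 25)  [q = 5: ≢ 1 ✓]
Since 6^10 ≡ 1, the order of 6 divides 10 < 20, so 6 is not a primitive root.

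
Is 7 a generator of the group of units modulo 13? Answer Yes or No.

Yes

φ(13) = 13 − 1 = 12 = 2^2 · 3.
Test 7^(12/q) mod 13 for each prime factor q of 12:
7^6 ≡ 12 (mod 13)  [q = 2: ≢ 1 ✓]
7^4 ≡ 9 (mod 13)  [q = 3: ≢ 1 ✓]
All checks pass, so 7 has order 12 and is a primitive root modulo 13.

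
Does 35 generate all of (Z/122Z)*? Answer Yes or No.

φ(122) = φ(2)·φ(61) = 1·60 = 60 = 2^2 · 3 · 5.
35 is a primitive root mod 122 iff 35^(φ(122)/q) ≢ 1 for every prime q | φ(122), i.e. q ∈ {2, 3, 5}.
35^30 ≡ 121 (mod 122)  [q = 2: ≢ 1 ✓]
35^20 ≡ 13 (mod 122)  [q = 3: ≢ 1 ✓]
35^12 ≡ 9 (mod 122)  [q = 5: ≢ 1 ✓]
All checks pass, so 35 has order 60 and is a primitive root modulo 122.

Yes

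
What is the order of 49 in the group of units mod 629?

72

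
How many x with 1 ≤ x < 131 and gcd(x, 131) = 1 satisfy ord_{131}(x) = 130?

48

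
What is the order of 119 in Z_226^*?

112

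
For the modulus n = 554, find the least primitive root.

5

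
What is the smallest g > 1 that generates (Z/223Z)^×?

3

φ(223) = 223 − 1 = 222 = 2 · 3 · 37.
g is a primitive root iff g^(222/q) ≢ 1 (mod 223) for each prime q ∈ {2, 3, 37}.
g = 2: 2^111 ≡ 1 — hits 1, so not a primitive root.
g = 3: 3^111 ≡ 222; 3^74 ≡ 183; 3^6 ≡ 60 — none is 1, so 3 is a primitive root.
The smallest primitive root modulo 223 is 3.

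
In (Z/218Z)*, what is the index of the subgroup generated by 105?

12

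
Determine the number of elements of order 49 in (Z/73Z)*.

0

φ(73) = 73 − 1 = 72 = 2^3 · 3^2.
(Z/73Z)^× is cyclic (|G| = 72); a cyclic group of order m has exactly φ(d) elements of each order d | m, and none otherwise.
Since 49 ∤ 72, the count is 0.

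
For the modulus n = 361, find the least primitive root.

2

φ(361) = φ(19^2) = 19·(19−1) = 342 = 2 · 3^2 · 19.
g is a primitive root iff g^(342/q) ≢ 1 (mod 361) for each prime q ∈ {2, 3, 19}.
g = 2: 2^171 ≡ 360; 2^114 ≡ 292; 2^18 ≡ 58 — none is 1, so 2 is a primitive root.
The smallest primitive root modulo 361 is 2.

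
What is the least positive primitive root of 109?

φ(109) = 109 − 1 = 108 = 2^2 · 3^3.
Test candidates g = 2, 3, … against the prime factors q ∈ {2, 3} of φ(109): g is a generator iff g^(108/q) ≢ 1 for every such q.
g = 2: 2^54 ≡ 108; 2^36 ≡ 1 — hits 1, so not a primitive root.
g = 3: 3^54 ≡ 1 — hits 1, so not a primitive root.
g = 4: 4^54 ≡ 1 — hits 1, so not a primitive root.
g = 5: 5^54 ≡ 1 — hits 1, so not a primitive root.
g = 6: 6^54 ≡ 108; 6^36 ≡ 63 — none is 1, so 6 is a primitive root.
So 6 is the smallest generator of (Z/109Z)^×.

6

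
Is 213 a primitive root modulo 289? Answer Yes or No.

No

φ(289) = φ(17^2) = 17·(17−1) = 272 = 2^4 · 17.
Test 213^(272/q) mod 289 for each prime factor q of 272:
213^136 ≡ 1 (mod 289)  [q = 2: ≡ 1 ✗]
213^16 ≡ 222 (mod 289)  [q = 17: ≢ 1 ✓]
213^136 ≡ 1 shows ord(213) | 136, strictly less than φ(289); not a primitive root.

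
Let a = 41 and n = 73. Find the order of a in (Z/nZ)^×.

Since 41 ∈ (Z/73Z)^×, its order divides φ(73) = 73 − 1 = 72 = 2^3 · 3^2.
Divisors of 72: 1, 2, 3, 4, 6, 8, 9, 12, 18, 24, 36, 72.
Test each divisor d:
41^1 ≡ 41
41^2 ≡ 2
41^3 ≡ 9
41^4 ≡ 4
41^6 ≡ 8
41^8 ≡ 16
41^9 ≡ 72
41^12 ≡ 64
41^18 ≡ 1
Therefore the multiplicative order of 41 modulo 73 is 18.

18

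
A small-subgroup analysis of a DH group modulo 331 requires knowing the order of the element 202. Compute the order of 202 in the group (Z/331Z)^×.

165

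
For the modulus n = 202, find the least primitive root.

3

φ(202) = φ(2)·φ(101) = 1·100 = 100 = 2^2 · 5^2.
g is a primitive root iff g^(100/q) ≢ 1 (mod 202) for each prime q ∈ {2, 5}.
g = 2: gcd(2, 202) = 2 > 1, not a unit — skip.
g = 3: 3^50 ≡ 201; 3^20 ≡ 185 — none is 1, so 3 is a primitive root.
The smallest primitive root modulo 202 is 3.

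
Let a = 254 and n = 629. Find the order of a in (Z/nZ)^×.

ord(254) | φ(629) = φ(17·37) = (17−1)·(37−1) = 16·36 = 576 = 2^6 · 3^2.
Divisors of 576: 1, 2, 3, 4, 6, 8, 9, 12, 16, 18, 24, 32, 36, 48, 64, 72, 96, 144, 192, 288, 576.
Compute 254^d (mod 629) for the divisors d until we hit 1:
254^1 ≡ 254 (mod 629)
254^2 ≡ 358 (mod 629)
254^3 ≡ 356 (mod 629)
254^4 ≡ 477 (mod 629)
254^6 ≡ 307 (mod 629)
254^8 ≡ 460 (mod 629)
254^9 ≡ 475 (mod 629)
254^12 ≡ 528 (mod 629)
254^16 ≡ 256 (mod 629)
254^18 ≡ 443 (mod 629)
254^24 ≡ 137 (mod 629)
254^32 ≡ 120 (mod 629)
254^36 ≡ 1 (mod 629) ✓
The smallest such exponent is 36, so the order of 254 is 36.

36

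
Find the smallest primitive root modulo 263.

5

φ(263) = 263 − 1 = 262 = 2 · 131.
Test candidates g = 2, 3, … against the prime factors q ∈ {2, 131} of φ(263): g is a generator iff g^(262/q) ≢ 1 for every such q.
g = 2: 2^131 ≡ 1 — hits 1, so not a primitive root.
g = 3: 3^131 ≡ 1 — hits 1, so not a primitive root.
g = 4: 4^131 ≡ 1 — hits 1, so not a primitive root.
g = 5: 5^131 ≡ 262; 5^2 ≡ 25 — none is 1, so 5 is a primitive root.
The smallest primitive root modulo 263 is 5.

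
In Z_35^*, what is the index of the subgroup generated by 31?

4

Since 31 ∈ (Z/35Z)^×, its order divides φ(35) = φ(5·7) = (5−1)·(7−1) = 4·6 = 24 = 2^3 · 3.
Divisors of 24: 1, 2, 3, 4, 6, 8, 12, 24.
Compute 31^d (mod 35) for the divisors d until we hit 1:
31^1 ≡ 31 (mod 35)
31^2 ≡ 16 (mod 35)
31^3 ≡ 6 (mod 35)
31^4 ≡ 11 (mod 35)
31^6 ≡ 1 (mod 35) ✓
The order of 31 is 6, so the subgroup it generates has 6 elements.
[(Z/35Z)^× : ⟨31⟩] = 24/6 = 4.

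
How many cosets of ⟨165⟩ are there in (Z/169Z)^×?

4

By Lagrange's theorem, ord_169(165) divides φ(169) = φ(13^2) = 13·(13−1) = 156 = 2^2 · 3 · 13.
Divisors of 156: 1, 2, 3, 4, 6, 12, 13, 26, 39, 52, 78, 156.
Evaluate successive powers at the divisors of 156:
165^1 ≡ 165
165^2 ≡ 16
165^3 ≡ 105
165^4 ≡ 87
165^6 ≡ 40
165^12 ≡ 79
165^13 ≡ 22
165^26 ≡ 146
165^39 ≡ 1
So ord_169(165) = 39, hence |⟨165⟩| = 39.
[(Z/169Z)^× : ⟨165⟩] = 156/39 = 4.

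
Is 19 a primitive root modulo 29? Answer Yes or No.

φ(29) = 29 − 1 = 28 = 2^2 · 7.
19 is a primitive root mod 29 iff 19^(φ(29)/q) ≢ 1 for every prime q | φ(29), i.e. q ∈ {2, 7}.
19^14 ≡ 28 (mod 29)  [q = 2: ≢ 1 ✓]
19^4 ≡ 24 (mod 29)  [q = 7: ≢ 1 ✓]
All checks pass, so 19 has order 28 and is a primitive root modulo 29.

Yes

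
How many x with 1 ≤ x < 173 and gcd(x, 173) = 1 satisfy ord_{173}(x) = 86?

φ(173) = 173 − 1 = 172 = 2^2 · 43.
(Z/173Z)^× is cyclic (|G| = 172); a cyclic group of order m has exactly φ(d) elements of each order d | m, and none otherwise.
86 = 2 · 43 divides 172, and φ(86) = 42.

42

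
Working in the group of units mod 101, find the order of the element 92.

Since 92 ∈ (Z/101Z)^×, its order divides φ(101) = 101 − 1 = 100 = 2^2 · 5^2.
Divisors of 100: 1, 2, 4, 5, 10, 20, 25, 50, 100.
Check 92^d mod 101 for each divisor in increasing order:
92^1 ≡ 92 (mod 101)
92^2 ≡ 81 (mod 101)
92^4 ≡ 97 (mod 101)
92^5 ≡ 36 (mod 101)
92^10 ≡ 84 (mod 101)
92^20 ≡ 87 (mod 101)
92^25 ≡ 1 (mod 101) ✓
So ord_101(92) = 25.

25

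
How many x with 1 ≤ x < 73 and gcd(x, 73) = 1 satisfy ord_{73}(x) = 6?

2

φ(73) = 73 − 1 = 72 = 2^3 · 3^2.
(Z/73Z)^× is cyclic (|G| = 72); a cyclic group of order m has exactly φ(d) elements of each order d | m, and none otherwise.
6 = 2 · 3 divides 72, and φ(6) = 2.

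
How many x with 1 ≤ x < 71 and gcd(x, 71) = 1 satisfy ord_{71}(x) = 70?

24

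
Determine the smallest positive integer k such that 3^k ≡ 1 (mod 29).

By Lagrange's theorem, ord_29(3) divides φ(29) = 29 − 1 = 28 = 2^2 · 7.
Divisors of 28: 1, 2, 4, 7, 14, 28.
Test each divisor d:
3^1 ≡ 3 (mod 29)
3^2 ≡ 9 (mod 29)
3^4 ≡ 23 (mod 29)
3^7 ≡ 12 (mod 29)
3^14 ≡ 28 (mod 29)
3^28 ≡ 1 (mod 29) ✓
The smallest such exponent is 28, so the order of 3 is 28.

28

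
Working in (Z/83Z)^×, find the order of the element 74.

82

ord(74) | φ(83) = 83 − 1 = 82 = 2 · 41.
Divisors of 82: 1, 2, 41, 82.
Test each divisor d:
74^1 ≡ 74
74^2 ≡ 81
74^41 ≡ 82
74^82 ≡ 1
Hence ord(74) = 82.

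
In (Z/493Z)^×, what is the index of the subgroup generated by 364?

4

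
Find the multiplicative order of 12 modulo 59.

29

Since 12 ∈ (Z/59Z)^×, its order divides φ(59) = 59 − 1 = 58 = 2 · 29.
Divisors of 58: 1, 2, 29, 58.
Evaluate successive powers at the divisors of 58:
12^1 ≡ 12
12^2 ≡ 26
12^29 ≡ 1
The smallest such exponent is 29, so the order of 12 is 29.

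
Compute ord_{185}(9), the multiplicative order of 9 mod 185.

18

Since 9 ∈ (Z/185Z)^×, its order divides φ(185) = φ(5·37) = (5−1)·(37−1) = 4·36 = 144 = 2^4 · 3^2.
Divisors of 144: 1, 2, 3, 4, 6, 8, 9, 12, 16, 18, 24, 36, 48, 72, 144.
Evaluate successive powers at the divisors of 144:
9^1 ≡ 9
9^2 ≡ 81
9^3 ≡ 174
9^4 ≡ 86
9^6 ≡ 121
9^8 ≡ 181
9^9 ≡ 149
9^12 ≡ 26
9^16 ≡ 16
9^18 ≡ 1
Hence ord(9) = 18.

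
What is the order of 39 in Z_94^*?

Since 39 ∈ (Z/94Z)^×, its order divides φ(94) = φ(2)·φ(47) = 1·46 = 46 = 2 · 23.
Divisors of 46: 1, 2, 23, 46.
Evaluate successive powers at the divisors of 46:
39^1 ≡ 39 (mod 94)
39^2 ≡ 17 (mod 94)
39^23 ≡ 93 (mod 94)
39^46 ≡ 1 (mod 94) ✓
The smallest such exponent is 46, so the order of 39 is 46.

46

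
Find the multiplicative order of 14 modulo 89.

Since 14 ∈ (Z/89Z)^×, its order divides φ(89) = 89 − 1 = 88 = 2^3 · 11.
Divisors of 88: 1, 2, 4, 8, 11, 22, 44, 88.
Check 14^d mod 89 for each divisor in increasing order:
14^1 ≡ 14 (mod 89)
14^2 ≡ 18 (mod 89)
14^4 ≡ 57 (mod 89)
14^8 ≡ 45 (mod 89)
14^11 ≡ 37 (mod 89)
14^22 ≡ 34 (mod 89)
14^44 ≡ 88 (mod 89)
14^88 ≡ 1 (mod 89) ✓
The smallest such exponent is 88, so the order of 14 is 88.

88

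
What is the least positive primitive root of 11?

2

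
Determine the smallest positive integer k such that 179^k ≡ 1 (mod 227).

The order of 179 must divide φ(227) = 227 − 1 = 226 = 2 · 113.
Divisors of 226: 1, 2, 113, 226.
Compute 179^d (mod 227) for the divisors d until we hit 1:
179^1 ≡ 179 (mod 227)
179^2 ≡ 34 (mod 227)
179^113 ≡ 226 (mod 227)
179^226 ≡ 1 (mod 227) ✓
Hence ord(179) = 226.

226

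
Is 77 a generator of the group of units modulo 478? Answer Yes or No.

φ(478) = φ(2)·φ(239) = 1·238 = 238 = 2 · 7 · 17.
77 is a primitive root mod 478 iff 77^(φ(478)/q) ≢ 1 for every prime q | φ(478), i.e. q ∈ {2, 7, 17}.
77^119 ≡ 477 (mod 478)  [q = 2: ≢ 1 ✓]
77^34 ≡ 339 (mod 478)  [q = 7: ≢ 1 ✓]
77^14 ≡ 261 (mod 478)  [q = 17: ≢ 1 ✓]
Every test exponent gives a nontrivial residue, hence 77 generates the full group.

Yes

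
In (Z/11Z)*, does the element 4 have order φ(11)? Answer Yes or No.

φ(11) = 11 − 1 = 10 = 2 · 5.
An element g generates (Z/11Z)^× iff g^(10/q) ≢ 1 (mod 11) for each prime q ∈ {2, 5}.
4^5 ≡ 1 (mod 11)  [q = 2: ≡ 1 ✗]
4^2 ≡ 5 (mod 11)  [q = 5: ≢ 1 ✓]
The check at q = 2 fails, so 4 generates a proper subgroup.

No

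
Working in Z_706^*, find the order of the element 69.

352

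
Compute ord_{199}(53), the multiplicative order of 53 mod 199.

99

The order of 53 must divide φ(199) = 199 − 1 = 198 = 2 · 3^2 · 11.
Divisors of 198: 1, 2, 3, 6, 9, 11, 18, 22, 33, 66, 99, 198.
Test each divisor d:
53^1 ≡ 53 (mod 199)
53^2 ≡ 23 (mod 199)
53^3 ≡ 25 (mod 199)
53^6 ≡ 28 (mod 199)
53^9 ≡ 103 (mod 199)
53^11 ≡ 180 (mod 199)
53^18 ≡ 62 (mod 199)
53^22 ≡ 162 (mod 199)
53^33 ≡ 106 (mod 199)
53^66 ≡ 92 (mod 199)
53^99 ≡ 1 (mod 199) ✓
Therefore the multiplicative order of 53 modulo 199 is 99.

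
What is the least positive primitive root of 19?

φ(19) = 19 − 1 = 18 = 2 · 3^2.
g is a primitive root iff g^(18/q) ≢ 1 (mod 19) for each prime q ∈ {2, 3}.
g = 2: 2^9 ≡ 18; 2^6 ≡ 7 — none is 1, so 2 is a primitive root.
The smallest primitive root modulo 19 is 2.

2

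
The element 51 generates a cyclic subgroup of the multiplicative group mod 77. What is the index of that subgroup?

2

Since 51 ∈ (Z/77Z)^×, its order divides φ(77) = φ(7·11) = (7−1)·(11−1) = 6·10 = 60 = 2^2 · 3 · 5.
Divisors of 60: 1, 2, 3, 4, 5, 6, 10, 12, 15, 20, 30, 60.
Evaluate successive powers at the divisors of 60:
51^1 ≡ 51
51^2 ≡ 60
51^3 ≡ 57
51^4 ≡ 58
51^5 ≡ 32
51^6 ≡ 15
51^10 ≡ 23
51^12 ≡ 71
51^15 ≡ 43
51^20 ≡ 67
51^30 ≡ 1
The order of 51 is 30, so the subgroup it generates has 30 elements.
[(Z/77Z)^× : ⟨51⟩] = 60/30 = 2.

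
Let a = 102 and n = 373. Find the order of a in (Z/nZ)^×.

372

Since 102 ∈ (Z/373Z)^×, its order divides φ(373) = 373 − 1 = 372 = 2^2 · 3 · 31.
Divisors of 372: 1, 2, 3, 4, 6, 12, 31, 62, 93, 124, 186, 372.
Evaluate successive powers at the divisors of 372:
102^1 ≡ 102
102^2 ≡ 333
102^3 ≡ 23
102^4 ≡ 108
102^6 ≡ 156
102^12 ≡ 91
102^31 ≡ 173
102^62 ≡ 89
102^93 ≡ 104
102^124 ≡ 88
102^186 ≡ 372
102^372 ≡ 1
Therefore the multiplicative order of 102 modulo 373 is 372.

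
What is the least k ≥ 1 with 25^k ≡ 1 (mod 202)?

25

By Lagrange's theorem, ord_202(25) divides φ(202) = φ(2)·φ(101) = 1·100 = 100 = 2^2 · 5^2.
Divisors of 100: 1, 2, 4, 5, 10, 20, 25, 50, 100.
Compute 25^d (mod 202) for the divisors d until we hit 1:
25^1 ≡ 25 (mod 202)
25^2 ≡ 19 (mod 202)
25^4 ≡ 159 (mod 202)
25^5 ≡ 137 (mod 202)
25^10 ≡ 185 (mod 202)
25^20 ≡ 87 (mod 202)
25^25 ≡ 1 (mod 202) ✓
Therefore the multiplicative order of 25 modulo 202 is 25.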